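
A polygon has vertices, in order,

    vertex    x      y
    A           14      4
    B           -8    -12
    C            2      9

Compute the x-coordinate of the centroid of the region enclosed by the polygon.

8/3

Apply Gauss's area formula. First the cross-terms c_i = x_i·y_{i+1} − x_{i+1}·y_i:
  -136, -48, -118  ⇒  2A = -302, A = -151.
Then Σ (x_i + x_{i+1})·c_i = -2416, so x̄ = -2416 / (6·(-151)) = 8/3.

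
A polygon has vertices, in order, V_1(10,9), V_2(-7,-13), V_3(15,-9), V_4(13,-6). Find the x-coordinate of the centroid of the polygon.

Apply the surveyor's formula. First the cross-terms c_i = x_i·y_{i+1} − x_{i+1}·y_i:
  -67, 258, 27, 177  ⇒  2A = 395, A = 197.5.
Then Σ (x_i + x_{i+1})·c_i = 6690, so x̄ = 6690 / (6·197.5) = 446/79.

446/79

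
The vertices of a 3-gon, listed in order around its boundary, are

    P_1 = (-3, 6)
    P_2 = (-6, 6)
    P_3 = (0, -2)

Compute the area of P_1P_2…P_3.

Σ = (18) + (12) + (-6) = 24
Area = |Σ|/2 = 12.

12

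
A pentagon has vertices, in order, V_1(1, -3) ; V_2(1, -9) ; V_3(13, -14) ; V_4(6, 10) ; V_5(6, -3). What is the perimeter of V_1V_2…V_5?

62

|V_1V_2| = √((0)² + (-6)²) = √36 = 6
|V_2V_3| = √((12)² + (-5)²) = √169 = 13
|V_3V_4| = √((-7)² + (24)²) = √625 = 25
|V_4V_5| = √((0)² + (-13)²) = √169 = 13
|V_5V_1| = √((-5)² + (0)²) = √25 = 5
Perimeter = 6 + 13 + 25 + 13 + 5 = 62.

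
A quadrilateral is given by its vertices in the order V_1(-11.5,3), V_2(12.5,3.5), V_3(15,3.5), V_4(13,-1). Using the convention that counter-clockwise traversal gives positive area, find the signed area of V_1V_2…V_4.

-59.75

Apply Gauss's area formula: 2A = Σ (x_i·y_{i+1} − x_{i+1}·y_i), indices taken mod 4.
Σ = (-77.75) + (-8.75) + (-60.5) + (27.5) = -119.5
Signed area = Σ/2 = -59.75 (negative ⇒ clockwise traversal).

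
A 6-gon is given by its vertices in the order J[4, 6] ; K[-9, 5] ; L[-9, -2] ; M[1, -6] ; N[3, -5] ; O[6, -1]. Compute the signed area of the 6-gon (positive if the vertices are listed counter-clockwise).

136.5

Cross-terms: 74, 63, 56, 13, 27, 40  ⇒  Σ = 273
Signed area = Σ/2 = 136.5 (positive ⇒ counter-clockwise traversal).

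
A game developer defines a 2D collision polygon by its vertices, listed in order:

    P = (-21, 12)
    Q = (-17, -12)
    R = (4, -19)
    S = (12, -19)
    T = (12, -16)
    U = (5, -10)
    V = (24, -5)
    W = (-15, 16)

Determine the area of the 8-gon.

827.5

Σ = (456) + (371) + (152) + (36) + (-40) + (215) + (309) + (156) = 1655
Area = |Σ|/2 = 827.5.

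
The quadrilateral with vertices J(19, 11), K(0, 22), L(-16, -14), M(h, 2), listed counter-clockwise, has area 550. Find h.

16

Write out the shoelace sum; only the two edges meeting at M involve h:
2·Area = [((-16)·2 − h·(-14)) + (h·11 − 19·2)] + 770
       = 25·h + 700 = 1100
⇒ h = 16.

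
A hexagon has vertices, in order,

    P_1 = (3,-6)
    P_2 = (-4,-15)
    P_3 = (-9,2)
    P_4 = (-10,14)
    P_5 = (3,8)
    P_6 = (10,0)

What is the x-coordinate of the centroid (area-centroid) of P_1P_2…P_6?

-248/145

Apply the shoelace (surveyor's) formula. First the cross-terms c_i = x_i·y_{i+1} − x_{i+1}·y_i:
  -69, -143, -106, -122, -80, -60  ⇒  2A = -580, A = -290.
Then Σ (x_i + x_{i+1})·c_i = 2976, so x̄ = 2976 / (6·(-290)) = -248/145.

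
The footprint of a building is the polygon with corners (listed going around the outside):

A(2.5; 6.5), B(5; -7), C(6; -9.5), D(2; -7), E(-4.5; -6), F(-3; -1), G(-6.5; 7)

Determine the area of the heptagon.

111.375

Apply Gauss's area formula: 2A = Σ (x_i·y_{i+1} − x_{i+1}·y_i), indices taken mod 7.
Cross-terms: -50, -5.5, -23, -43.5, -13.5, -27.5, -59.75  ⇒  Σ = -222.75
Area = |Σ|/2 = 111.375.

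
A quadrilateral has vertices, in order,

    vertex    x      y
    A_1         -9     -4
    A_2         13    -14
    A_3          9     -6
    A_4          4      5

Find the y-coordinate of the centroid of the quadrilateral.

Apply the surveyor's formula. First the cross-terms c_i = x_i·y_{i+1} − x_{i+1}·y_i:
  178, 48, 69, 29  ⇒  2A = 324, A = 162.
Then Σ (y_i + y_{i+1})·c_i = -4204, so ȳ = -4204 / (6·162) = -1051/243.

-1051/243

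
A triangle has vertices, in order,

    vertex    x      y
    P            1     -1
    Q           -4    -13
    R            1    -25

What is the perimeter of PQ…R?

|PQ| = √((-5)² + (-12)²) = √169 = 13
|QR| = √((5)² + (-12)²) = √169 = 13
|RP| = √((0)² + (24)²) = √576 = 24
Perimeter = 13 + 13 + 24 = 50.

50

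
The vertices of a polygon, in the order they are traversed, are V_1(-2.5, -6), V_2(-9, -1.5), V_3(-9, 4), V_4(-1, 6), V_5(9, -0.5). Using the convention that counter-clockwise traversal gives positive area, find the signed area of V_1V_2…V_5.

-129.25

Apply Gauss's area formula: 2A = Σ (x_i·y_{i+1} − x_{i+1}·y_i), indices taken mod 5.
Cross-terms: -50.25, -49.5, -50, -53.5, -55.25  ⇒  Σ = -258.5
Signed area = Σ/2 = -129.25 (negative ⇒ clockwise traversal).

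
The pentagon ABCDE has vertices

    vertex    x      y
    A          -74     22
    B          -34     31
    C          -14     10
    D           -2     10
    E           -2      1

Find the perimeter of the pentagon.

|AB| = √((40)² + (9)²) = √1681 = 41
|BC| = √((20)² + (-21)²) = √841 = 29
|CD| = √((12)² + (0)²) = √144 = 12
|DE| = √((0)² + (-9)²) = √81 = 9
|EA| = √((-72)² + (21)²) = √5625 = 75
Perimeter = 41 + 29 + 12 + 9 + 75 = 166.

166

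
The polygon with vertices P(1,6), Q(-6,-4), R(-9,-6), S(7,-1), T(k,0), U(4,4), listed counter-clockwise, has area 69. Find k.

Write out the shoelace sum; only the two edges meeting at T involve k:
2·Area = [(7·0 − k·(-1)) + (k·4 − 4·0)] + 103
       = 5·k + 103 = 138
⇒ k = 7.

7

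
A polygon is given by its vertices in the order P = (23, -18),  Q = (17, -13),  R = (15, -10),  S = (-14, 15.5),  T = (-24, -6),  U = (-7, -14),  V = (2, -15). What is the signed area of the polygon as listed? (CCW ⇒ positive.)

658.25

Apply the surveyor's formula: 2A = Σ (x_i·y_{i+1} − x_{i+1}·y_i), indices taken mod 7.
Σ = (7) + (25) + (92.5) + (456) + (294) + (133) + (309) = 1316.5
Signed area = Σ/2 = 658.25 (positive ⇒ counter-clockwise traversal).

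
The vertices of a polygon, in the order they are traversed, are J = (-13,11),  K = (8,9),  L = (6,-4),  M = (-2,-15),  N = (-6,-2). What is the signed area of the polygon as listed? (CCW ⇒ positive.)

Apply Gauss's area formula: 2A = Σ (x_i·y_{i+1} − x_{i+1}·y_i), indices taken mod 5.
Σ = (-205) + (-86) + (-98) + (-86) + (-92) = -567
Signed area = Σ/2 = -283.5 (negative ⇒ clockwise traversal).

-283.5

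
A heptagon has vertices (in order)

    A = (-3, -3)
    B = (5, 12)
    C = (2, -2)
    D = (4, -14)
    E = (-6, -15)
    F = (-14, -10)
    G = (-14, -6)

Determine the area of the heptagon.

200.5

Cross-terms: -21, -34, -20, -144, -150, -56, 24  ⇒  Σ = -401
Area = |Σ|/2 = 200.5.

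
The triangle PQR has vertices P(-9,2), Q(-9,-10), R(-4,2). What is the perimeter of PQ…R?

|PQ| = √((0)² + (-12)²) = √144 = 12
|QR| = √((5)² + (12)²) = √169 = 13
|RP| = √((-5)² + (0)²) = √25 = 5
Perimeter = 12 + 13 + 5 = 30.

30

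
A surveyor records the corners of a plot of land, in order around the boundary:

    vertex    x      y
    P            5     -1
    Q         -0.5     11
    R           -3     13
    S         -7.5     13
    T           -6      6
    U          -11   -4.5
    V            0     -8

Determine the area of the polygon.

P→Q: (5)(11) − (-0.5)(-1) = 54.5
Q→R: (-0.5)(13) − (-3)(11) = 26.5
R→S: (-3)(13) − (-7.5)(13) = 58.5
S→T: (-7.5)(6) − (-6)(13) = 33
T→U: (-6)(-4.5) − (-11)(6) = 93
U→V: (-11)(-8) − (0)(-4.5) = 88
V→P: (0)(-1) − (5)(-8) = 40
Σ = 393.5
Area = |Σ|/2 = 196.75.

196.75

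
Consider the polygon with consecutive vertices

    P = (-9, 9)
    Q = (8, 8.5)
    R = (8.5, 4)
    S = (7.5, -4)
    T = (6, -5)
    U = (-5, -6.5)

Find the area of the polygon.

216.875

Apply the surveyor's formula: 2A = Σ (x_i·y_{i+1} − x_{i+1}·y_i), indices taken mod 6.
Cross-terms: -148.5, -40.25, -64, -13.5, -64, -103.5  ⇒  Σ = -433.75
Area = |Σ|/2 = 216.875.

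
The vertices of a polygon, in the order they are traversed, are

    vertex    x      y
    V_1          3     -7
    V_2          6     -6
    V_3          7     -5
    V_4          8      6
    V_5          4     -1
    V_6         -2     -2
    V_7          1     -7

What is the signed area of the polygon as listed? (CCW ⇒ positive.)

53

Σ = (24) + (12) + (82) + (-32) + (-10) + (16) + (14) = 106
Signed area = Σ/2 = 53 (positive ⇒ counter-clockwise traversal).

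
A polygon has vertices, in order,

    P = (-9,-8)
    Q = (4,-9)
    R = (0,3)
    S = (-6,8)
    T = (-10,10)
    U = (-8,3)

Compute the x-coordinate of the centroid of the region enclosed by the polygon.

-212/57

Apply the shoelace formula. First the cross-terms c_i = x_i·y_{i+1} − x_{i+1}·y_i:
  113, 12, 18, 20, 50, 91  ⇒  2A = 304, A = 152.
Then Σ (x_i + x_{i+1})·c_i = -3392, so x̄ = -3392 / (6·152) = -212/57.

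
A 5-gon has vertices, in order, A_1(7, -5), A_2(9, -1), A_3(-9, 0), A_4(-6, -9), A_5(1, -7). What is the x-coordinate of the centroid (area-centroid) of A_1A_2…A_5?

Apply the shoelace formula. First the cross-terms c_i = x_i·y_{i+1} − x_{i+1}·y_i:
  38, -9, 81, 51, 44  ⇒  2A = 205, A = 102.5.
Then Σ (x_i + x_{i+1})·c_i = -510, so x̄ = -510 / (6·102.5) = -34/41.

-34/41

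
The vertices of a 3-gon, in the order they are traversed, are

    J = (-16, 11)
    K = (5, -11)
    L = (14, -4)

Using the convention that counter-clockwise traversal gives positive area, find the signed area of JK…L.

172.5

Apply Gauss's area formula: 2A = Σ (x_i·y_{i+1} − x_{i+1}·y_i), indices taken mod 3.
Cross-terms: 121, 134, 90  ⇒  Σ = 345
Signed area = Σ/2 = 172.5 (positive ⇒ counter-clockwise traversal).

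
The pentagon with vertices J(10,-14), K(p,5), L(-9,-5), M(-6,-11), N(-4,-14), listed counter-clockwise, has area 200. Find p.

Write out the shoelace sum; only the two edges meeting at K involve p:
2·Area = [(10·5 − p·(-14)) + (p·(-5) − (-9)·5)] + 305
       = 9·p + 400 = 400
⇒ p = 0.

0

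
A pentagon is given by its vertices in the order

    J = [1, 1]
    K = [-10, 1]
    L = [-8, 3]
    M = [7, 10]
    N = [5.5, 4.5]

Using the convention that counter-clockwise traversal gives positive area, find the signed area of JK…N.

-67.25

Apply the shoelace (surveyor's) formula: 2A = Σ (x_i·y_{i+1} − x_{i+1}·y_i), indices taken mod 5.
J→K: (1)(1) − (-10)(1) = 11
K→L: (-10)(3) − (-8)(1) = -22
L→M: (-8)(10) − (7)(3) = -101
M→N: (7)(4.5) − (5.5)(10) = -23.5
N→J: (5.5)(1) − (1)(4.5) = 1
Σ = -134.5
Signed area = Σ/2 = -67.25 (negative ⇒ clockwise traversal).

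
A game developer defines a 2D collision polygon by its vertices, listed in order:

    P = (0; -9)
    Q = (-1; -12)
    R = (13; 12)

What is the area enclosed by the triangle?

Cross-terms: -9, 144, -117  ⇒  Σ = 18
Area = |Σ|/2 = 9.

9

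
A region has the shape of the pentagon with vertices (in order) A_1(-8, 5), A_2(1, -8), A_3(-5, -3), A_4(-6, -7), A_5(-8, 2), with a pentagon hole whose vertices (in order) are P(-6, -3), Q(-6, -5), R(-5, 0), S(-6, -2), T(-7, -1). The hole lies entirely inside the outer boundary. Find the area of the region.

27.5

Outer boundary:
Apply Gauss's area formula: 2A = Σ (x_i·y_{i+1} − x_{i+1}·y_i), indices taken mod 5.
Cross-terms: 59, -43, 17, -68, -24  ⇒  Σ = -59
Area = |Σ|/2 = 29.5.
Hole:
Apply the shoelace (surveyor's) formula: 2A = Σ (x_i·y_{i+1} − x_{i+1}·y_i), indices taken mod 5.
Σ = (12) + (-25) + (10) + (-8) + (15) = 4
Area = |Σ|/2 = 2.
Net area = 29.5 − 2 = 27.5.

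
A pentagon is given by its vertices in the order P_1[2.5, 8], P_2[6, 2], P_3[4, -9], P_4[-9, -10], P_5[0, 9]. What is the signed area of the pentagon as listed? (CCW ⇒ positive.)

Cross-terms: -43, -62, -121, -81, -22.5  ⇒  Σ = -329.5
Signed area = Σ/2 = -164.75 (negative ⇒ clockwise traversal).

-164.75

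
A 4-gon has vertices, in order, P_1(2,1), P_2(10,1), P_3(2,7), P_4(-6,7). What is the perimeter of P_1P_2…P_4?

36

|P_1P_2| = √((8)² + (0)²) = √64 = 8
|P_2P_3| = √((-8)² + (6)²) = √100 = 10
|P_3P_4| = √((-8)² + (0)²) = √64 = 8
|P_4P_1| = √((8)² + (-6)²) = √100 = 10
Perimeter = 8 + 10 + 8 + 10 = 36.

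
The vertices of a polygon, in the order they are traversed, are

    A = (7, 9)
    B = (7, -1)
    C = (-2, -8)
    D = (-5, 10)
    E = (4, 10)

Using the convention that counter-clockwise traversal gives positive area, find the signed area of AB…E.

Apply Gauss's area formula: 2A = Σ (x_i·y_{i+1} − x_{i+1}·y_i), indices taken mod 5.
A→B: (7)(-1) − (7)(9) = -70
B→C: (7)(-8) − (-2)(-1) = -58
C→D: (-2)(10) − (-5)(-8) = -60
D→E: (-5)(10) − (4)(10) = -90
E→A: (4)(9) − (7)(10) = -34
Σ = -312
Signed area = Σ/2 = -156 (negative ⇒ clockwise traversal).

-156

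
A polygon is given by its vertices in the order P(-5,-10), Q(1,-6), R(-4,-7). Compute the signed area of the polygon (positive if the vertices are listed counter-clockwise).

7

Apply the shoelace formula: 2A = Σ (x_i·y_{i+1} − x_{i+1}·y_i), indices taken mod 3.
Σ = (40) + (-31) + (5) = 14
Signed area = Σ/2 = 7 (positive ⇒ counter-clockwise traversal).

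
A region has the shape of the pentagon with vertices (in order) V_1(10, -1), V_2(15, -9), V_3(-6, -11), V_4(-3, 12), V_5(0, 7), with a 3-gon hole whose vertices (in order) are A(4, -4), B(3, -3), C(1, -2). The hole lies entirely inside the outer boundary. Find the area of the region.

Outer boundary:
Apply the shoelace (surveyor's) formula: 2A = Σ (x_i·y_{i+1} − x_{i+1}·y_i), indices taken mod 5.
Σ = (-75) + (-219) + (-105) + (-21) + (-70) = -490
Area = |Σ|/2 = 245.
Hole:
Apply the surveyor's formula: 2A = Σ (x_i·y_{i+1} − x_{i+1}·y_i), indices taken mod 3.
Cross-terms: 0, -3, 4  ⇒  Σ = 1
Area = |Σ|/2 = 0.5.
Net area = 245 − 0.5 = 244.5.

244.5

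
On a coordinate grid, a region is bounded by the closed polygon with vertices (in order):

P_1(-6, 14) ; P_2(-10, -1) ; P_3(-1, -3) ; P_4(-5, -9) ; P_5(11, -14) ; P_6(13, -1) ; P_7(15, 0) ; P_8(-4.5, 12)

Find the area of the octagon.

356.5

Apply the surveyor's formula: 2A = Σ (x_i·y_{i+1} − x_{i+1}·y_i), indices taken mod 8.
Σ = (146) + (29) + (-6) + (169) + (171) + (15) + (180) + (9) = 713
Area = |Σ|/2 = 356.5.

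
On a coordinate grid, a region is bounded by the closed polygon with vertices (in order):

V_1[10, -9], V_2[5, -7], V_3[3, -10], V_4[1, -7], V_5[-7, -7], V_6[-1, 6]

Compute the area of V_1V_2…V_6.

110.5

Apply the surveyor's formula: 2A = Σ (x_i·y_{i+1} − x_{i+1}·y_i), indices taken mod 6.
Cross-terms: -25, -29, -11, -56, -49, -51  ⇒  Σ = -221
Area = |Σ|/2 = 110.5.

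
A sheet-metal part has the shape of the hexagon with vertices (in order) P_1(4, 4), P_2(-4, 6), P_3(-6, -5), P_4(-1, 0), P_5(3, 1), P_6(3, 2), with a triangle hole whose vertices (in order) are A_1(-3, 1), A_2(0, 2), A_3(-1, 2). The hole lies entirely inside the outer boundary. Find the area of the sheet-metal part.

48

Outer boundary:
Apply the surveyor's formula: 2A = Σ (x_i·y_{i+1} − x_{i+1}·y_i), indices taken mod 6.
Σ = (40) + (56) + (-5) + (-1) + (3) + (4) = 97
Area = |Σ|/2 = 48.5.
Hole:
Cross-terms: -6, 2, 5  ⇒  Σ = 1
Area = |Σ|/2 = 0.5.
Net area = 48.5 − 0.5 = 48.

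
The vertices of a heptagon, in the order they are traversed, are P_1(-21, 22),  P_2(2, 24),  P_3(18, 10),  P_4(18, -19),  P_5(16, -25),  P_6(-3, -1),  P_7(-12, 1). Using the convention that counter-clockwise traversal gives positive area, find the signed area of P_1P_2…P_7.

-988.5

Apply the surveyor's formula: 2A = Σ (x_i·y_{i+1} − x_{i+1}·y_i), indices taken mod 7.
Σ = (-548) + (-412) + (-522) + (-146) + (-91) + (-15) + (-243) = -1977
Signed area = Σ/2 = -988.5 (negative ⇒ clockwise traversal).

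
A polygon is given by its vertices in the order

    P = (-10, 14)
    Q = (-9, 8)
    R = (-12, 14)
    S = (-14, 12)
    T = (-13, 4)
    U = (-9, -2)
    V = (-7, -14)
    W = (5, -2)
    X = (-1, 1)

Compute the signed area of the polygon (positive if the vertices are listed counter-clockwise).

212.5

P→Q: (-10)(8) − (-9)(14) = 46
Q→R: (-9)(14) − (-12)(8) = -30
R→S: (-12)(12) − (-14)(14) = 52
S→T: (-14)(4) − (-13)(12) = 100
T→U: (-13)(-2) − (-9)(4) = 62
U→V: (-9)(-14) − (-7)(-2) = 112
V→W: (-7)(-2) − (5)(-14) = 84
W→X: (5)(1) − (-1)(-2) = 3
X→P: (-1)(14) − (-10)(1) = -4
Σ = 425
Signed area = Σ/2 = 212.5 (positive ⇒ counter-clockwise traversal).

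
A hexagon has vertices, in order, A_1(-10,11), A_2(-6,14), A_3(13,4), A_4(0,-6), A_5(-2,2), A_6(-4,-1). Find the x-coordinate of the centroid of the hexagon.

Apply the surveyor's formula. First the cross-terms c_i = x_i·y_{i+1} − x_{i+1}·y_i:
  -74, -206, -78, -12, 10, -54  ⇒  2A = -414, A = -207.
Then Σ (x_i + x_{i+1})·c_i = -552, so x̄ = -552 / (6·(-207)) = 4/9.

4/9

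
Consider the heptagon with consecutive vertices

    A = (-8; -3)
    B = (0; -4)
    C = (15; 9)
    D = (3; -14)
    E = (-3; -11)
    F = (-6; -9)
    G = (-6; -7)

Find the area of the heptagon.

154.5

Apply Gauss's area formula: 2A = Σ (x_i·y_{i+1} − x_{i+1}·y_i), indices taken mod 7.
Cross-terms: 32, 60, -237, -75, -39, -12, -38  ⇒  Σ = -309
Area = |Σ|/2 = 154.5.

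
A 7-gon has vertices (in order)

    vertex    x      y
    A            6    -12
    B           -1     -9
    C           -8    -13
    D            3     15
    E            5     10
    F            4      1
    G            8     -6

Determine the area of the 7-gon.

189

Σ = (-66) + (-59) + (-81) + (-45) + (-35) + (-32) + (-60) = -378
Area = |Σ|/2 = 189.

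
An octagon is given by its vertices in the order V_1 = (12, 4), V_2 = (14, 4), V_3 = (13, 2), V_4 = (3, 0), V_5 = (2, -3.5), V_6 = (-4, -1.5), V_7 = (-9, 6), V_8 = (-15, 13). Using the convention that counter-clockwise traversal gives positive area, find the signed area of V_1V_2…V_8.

-173

Apply Gauss's area formula: 2A = Σ (x_i·y_{i+1} − x_{i+1}·y_i), indices taken mod 8.
Cross-terms: -8, -24, -6, -10.5, -17, -37.5, -27, -216  ⇒  Σ = -346
Signed area = Σ/2 = -173 (negative ⇒ clockwise traversal).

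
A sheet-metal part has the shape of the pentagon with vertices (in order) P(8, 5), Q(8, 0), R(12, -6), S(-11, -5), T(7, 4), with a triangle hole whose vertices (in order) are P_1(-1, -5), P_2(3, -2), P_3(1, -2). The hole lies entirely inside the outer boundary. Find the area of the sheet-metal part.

Outer boundary:
Apply the shoelace formula: 2A = Σ (x_i·y_{i+1} − x_{i+1}·y_i), indices taken mod 5.
P→Q: (8)(0) − (8)(5) = -40
Q→R: (8)(-6) − (12)(0) = -48
R→S: (12)(-5) − (-11)(-6) = -126
S→T: (-11)(4) − (7)(-5) = -9
T→P: (7)(5) − (8)(4) = 3
Σ = -220
Area = |Σ|/2 = 110.
Hole:
P_1→P_2: (-1)(-2) − (3)(-5) = 17
P_2→P_3: (3)(-2) − (1)(-2) = -4
P_3→P_1: (1)(-5) − (-1)(-2) = -7
Σ = 6
Area = |Σ|/2 = 3.
Net area = 110 − 3 = 107.

107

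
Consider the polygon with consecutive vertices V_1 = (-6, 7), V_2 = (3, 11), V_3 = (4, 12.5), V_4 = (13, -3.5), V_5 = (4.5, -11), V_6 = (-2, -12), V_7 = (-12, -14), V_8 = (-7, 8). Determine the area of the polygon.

392.125

Apply the surveyor's formula: 2A = Σ (x_i·y_{i+1} − x_{i+1}·y_i), indices taken mod 8.
V_1→V_2: (-6)(11) − (3)(7) = -87
V_2→V_3: (3)(12.5) − (4)(11) = -6.5
V_3→V_4: (4)(-3.5) − (13)(12.5) = -176.5
V_4→V_5: (13)(-11) − (4.5)(-3.5) = -127.25
V_5→V_6: (4.5)(-12) − (-2)(-11) = -76
V_6→V_7: (-2)(-14) − (-12)(-12) = -116
V_7→V_8: (-12)(8) − (-7)(-14) = -194
V_8→V_1: (-7)(7) − (-6)(8) = -1
Σ = -784.25
Area = |Σ|/2 = 392.125.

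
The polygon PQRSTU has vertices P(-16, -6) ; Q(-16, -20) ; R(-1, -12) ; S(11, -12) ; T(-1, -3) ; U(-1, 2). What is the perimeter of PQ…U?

|PQ| = √((0)² + (-14)²) = √196 = 14
|QR| = √((15)² + (8)²) = √289 = 17
|RS| = √((12)² + (0)²) = √144 = 12
|ST| = √((-12)² + (9)²) = √225 = 15
|TU| = √((0)² + (5)²) = √25 = 5
|UP| = √((-15)² + (-8)²) = √289 = 17
Perimeter = 14 + 17 + 12 + 15 + 5 + 17 = 80.

80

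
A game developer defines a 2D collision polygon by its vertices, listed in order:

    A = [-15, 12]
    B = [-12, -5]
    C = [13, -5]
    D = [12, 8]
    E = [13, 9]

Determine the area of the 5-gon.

Apply the shoelace (surveyor's) formula: 2A = Σ (x_i·y_{i+1} − x_{i+1}·y_i), indices taken mod 5.
Cross-terms: 219, 125, 164, 4, 291  ⇒  Σ = 803
Area = |Σ|/2 = 401.5.

401.5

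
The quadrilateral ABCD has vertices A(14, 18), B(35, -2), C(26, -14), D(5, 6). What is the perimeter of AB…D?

|AB| = √((21)² + (-20)²) = √841 = 29
|BC| = √((-9)² + (-12)²) = √225 = 15
|CD| = √((-21)² + (20)²) = √841 = 29
|DA| = √((9)² + (12)²) = √225 = 15
Perimeter = 29 + 15 + 29 + 15 = 88.

88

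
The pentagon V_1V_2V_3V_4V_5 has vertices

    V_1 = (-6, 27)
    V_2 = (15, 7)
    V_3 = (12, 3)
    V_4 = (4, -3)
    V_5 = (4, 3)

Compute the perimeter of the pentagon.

|V_1V_2| = √((21)² + (-20)²) = √841 = 29
|V_2V_3| = √((-3)² + (-4)²) = √25 = 5
|V_3V_4| = √((-8)² + (-6)²) = √100 = 10
|V_4V_5| = √((0)² + (6)²) = √36 = 6
|V_5V_1| = √((-10)² + (24)²) = √676 = 26
Perimeter = 29 + 5 + 10 + 6 + 26 = 76.

76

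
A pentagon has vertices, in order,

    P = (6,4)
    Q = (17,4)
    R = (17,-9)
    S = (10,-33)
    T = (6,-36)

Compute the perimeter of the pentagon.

94

|PQ| = √((11)² + (0)²) = √121 = 11
|QR| = √((0)² + (-13)²) = √169 = 13
|RS| = √((-7)² + (-24)²) = √625 = 25
|ST| = √((-4)² + (-3)²) = √25 = 5
|TP| = √((0)² + (40)²) = √1600 = 40
Perimeter = 11 + 13 + 25 + 5 + 40 = 94.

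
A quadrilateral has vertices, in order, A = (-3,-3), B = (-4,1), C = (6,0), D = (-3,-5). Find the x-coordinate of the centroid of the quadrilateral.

-13/57

Apply the surveyor's formula. First the cross-terms c_i = x_i·y_{i+1} − x_{i+1}·y_i:
  -15, -6, -30, -6  ⇒  2A = -57, A = -28.5.
Then Σ (x_i + x_{i+1})·c_i = 39, so x̄ = 39 / (6·(-28.5)) = -13/57.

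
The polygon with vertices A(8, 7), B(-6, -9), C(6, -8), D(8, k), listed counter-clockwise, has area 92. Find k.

The doubled signed area Σ (x_i y_{i+1} − x_{i+1} y_i) is linear in k.
With k=0 it equals 192; the coefficient of k is -2 (from the two edges through D).
So -2·k + 192 = 2·92 = 184 ⇒ k = 4.

4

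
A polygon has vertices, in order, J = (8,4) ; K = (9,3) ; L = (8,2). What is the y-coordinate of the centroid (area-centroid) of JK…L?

3

Apply Gauss's area formula. First the cross-terms c_i = x_i·y_{i+1} − x_{i+1}·y_i:
  -12, -6, 16  ⇒  2A = -2, A = -1.
Then Σ (y_i + y_{i+1})·c_i = -18, so ȳ = -18 / (6·(-1)) = 3.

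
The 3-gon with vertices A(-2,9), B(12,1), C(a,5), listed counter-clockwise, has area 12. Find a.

8

The doubled signed area Σ (x_i y_{i+1} − x_{i+1} y_i) is linear in a.
With a=0 it equals -40; the coefficient of a is 8 (from the two edges through C).
So 8·a + -40 = 2·12 = 24 ⇒ a = 8.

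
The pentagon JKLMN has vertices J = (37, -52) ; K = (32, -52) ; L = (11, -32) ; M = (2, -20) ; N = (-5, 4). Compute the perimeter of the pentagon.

|JK| = √((-5)² + (0)²) = √25 = 5
|KL| = √((-21)² + (20)²) = √841 = 29
|LM| = √((-9)² + (12)²) = √225 = 15
|MN| = √((-7)² + (24)²) = √625 = 25
|NJ| = √((42)² + (-56)²) = √4900 = 70
Perimeter = 5 + 29 + 15 + 25 + 70 = 144.

144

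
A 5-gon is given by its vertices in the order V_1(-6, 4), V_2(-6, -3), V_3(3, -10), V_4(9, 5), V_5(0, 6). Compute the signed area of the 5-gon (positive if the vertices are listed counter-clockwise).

153

Cross-terms: 42, 69, 105, 54, 36  ⇒  Σ = 306
Signed area = Σ/2 = 153 (positive ⇒ counter-clockwise traversal).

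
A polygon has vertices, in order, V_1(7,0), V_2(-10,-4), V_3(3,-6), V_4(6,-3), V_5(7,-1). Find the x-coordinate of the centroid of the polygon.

Apply the surveyor's formula. First the cross-terms c_i = x_i·y_{i+1} − x_{i+1}·y_i:
  -28, 72, 27, 15, 7  ⇒  2A = 93, A = 46.5.
Then Σ (x_i + x_{i+1})·c_i = 116, so x̄ = 116 / (6·46.5) = 116/279.

116/279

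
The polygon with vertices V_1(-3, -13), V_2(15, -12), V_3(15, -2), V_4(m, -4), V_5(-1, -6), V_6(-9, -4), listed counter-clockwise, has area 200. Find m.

-7

Write out the shoelace sum; only the two edges meeting at V_4 involve m:
2·Area = [(15·(-4) − m·(-2)) + (m·(-6) − (-1)·(-4))] + 436
       = -4·m + 372 = 400
⇒ m = -7.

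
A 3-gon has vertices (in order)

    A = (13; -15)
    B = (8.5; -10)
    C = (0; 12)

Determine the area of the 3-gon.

Apply Gauss's area formula: 2A = Σ (x_i·y_{i+1} − x_{i+1}·y_i), indices taken mod 3.
Cross-terms: -2.5, 102, -156  ⇒  Σ = -56.5
Area = |Σ|/2 = 28.25.

28.25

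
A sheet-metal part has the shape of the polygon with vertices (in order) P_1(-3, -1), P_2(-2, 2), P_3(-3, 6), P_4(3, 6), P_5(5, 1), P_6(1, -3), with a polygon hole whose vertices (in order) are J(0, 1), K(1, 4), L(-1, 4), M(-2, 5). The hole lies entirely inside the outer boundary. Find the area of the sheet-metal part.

Outer boundary:
Σ = (-8) + (-6) + (-36) + (-27) + (-16) + (-10) = -103
Area = |Σ|/2 = 51.5.
Hole:
Apply the shoelace formula: 2A = Σ (x_i·y_{i+1} − x_{i+1}·y_i), indices taken mod 4.
Σ = (-1) + (8) + (3) + (-2) = 8
Area = |Σ|/2 = 4.
Net area = 51.5 − 4 = 47.5.

47.5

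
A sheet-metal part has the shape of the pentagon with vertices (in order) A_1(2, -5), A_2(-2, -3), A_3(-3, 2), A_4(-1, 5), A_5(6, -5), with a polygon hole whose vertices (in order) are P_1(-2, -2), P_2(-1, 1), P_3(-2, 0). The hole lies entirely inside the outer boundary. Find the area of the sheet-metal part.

42.5

Outer boundary:
Apply the shoelace formula: 2A = Σ (x_i·y_{i+1} − x_{i+1}·y_i), indices taken mod 5.
A_1→A_2: (2)(-3) − (-2)(-5) = -16
A_2→A_3: (-2)(2) − (-3)(-3) = -13
A_3→A_4: (-3)(5) − (-1)(2) = -13
A_4→A_5: (-1)(-5) − (6)(5) = -25
A_5→A_1: (6)(-5) − (2)(-5) = -20
Σ = -87
Area = |Σ|/2 = 43.5.
Hole:
Apply the shoelace formula: 2A = Σ (x_i·y_{i+1} − x_{i+1}·y_i), indices taken mod 3.
Σ = (-4) + (2) + (4) = 2
Area = |Σ|/2 = 1.
Net area = 43.5 − 1 = 42.5.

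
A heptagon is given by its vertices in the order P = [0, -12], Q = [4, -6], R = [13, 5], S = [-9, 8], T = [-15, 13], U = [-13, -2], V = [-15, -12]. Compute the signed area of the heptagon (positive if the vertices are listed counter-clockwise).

Σ = (48) + (98) + (149) + (3) + (199) + (126) + (180) = 803
Signed area = Σ/2 = 401.5 (positive ⇒ counter-clockwise traversal).

401.5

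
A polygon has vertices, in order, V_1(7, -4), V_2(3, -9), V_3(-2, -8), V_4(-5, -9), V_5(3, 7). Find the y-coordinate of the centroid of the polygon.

Apply the surveyor's formula. First the cross-terms c_i = x_i·y_{i+1} − x_{i+1}·y_i:
  -51, -42, -22, -8, -61  ⇒  2A = -184, A = -92.
Then Σ (y_i + y_{i+1})·c_i = 1584, so ȳ = 1584 / (6·(-92)) = -66/23.

-66/23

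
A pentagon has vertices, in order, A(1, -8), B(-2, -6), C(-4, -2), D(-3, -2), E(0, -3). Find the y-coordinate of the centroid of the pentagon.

Apply the shoelace (surveyor's) formula. First the cross-terms c_i = x_i·y_{i+1} − x_{i+1}·y_i:
  -22, -20, 2, 9, 3  ⇒  2A = -28, A = -14.
Then Σ (y_i + y_{i+1})·c_i = 382, so ȳ = 382 / (6·(-14)) = -191/42.

-191/42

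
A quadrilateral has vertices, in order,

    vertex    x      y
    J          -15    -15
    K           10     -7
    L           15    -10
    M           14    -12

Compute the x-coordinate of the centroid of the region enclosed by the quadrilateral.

Apply the shoelace (surveyor's) formula. First the cross-terms c_i = x_i·y_{i+1} − x_{i+1}·y_i:
  255, 5, -40, -390  ⇒  2A = -170, A = -85.
Then Σ (x_i + x_{i+1})·c_i = -1920, so x̄ = -1920 / (6·(-85)) = 64/17.

64/17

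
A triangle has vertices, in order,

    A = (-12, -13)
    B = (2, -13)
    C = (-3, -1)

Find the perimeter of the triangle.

42

|AB| = √((14)² + (0)²) = √196 = 14
|BC| = √((-5)² + (12)²) = √169 = 13
|CA| = √((-9)² + (-12)²) = √225 = 15
Perimeter = 14 + 13 + 15 = 42.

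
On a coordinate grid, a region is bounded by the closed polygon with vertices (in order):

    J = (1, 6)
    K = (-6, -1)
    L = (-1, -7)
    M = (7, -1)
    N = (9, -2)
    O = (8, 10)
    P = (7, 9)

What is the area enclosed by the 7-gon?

Apply the surveyor's formula: 2A = Σ (x_i·y_{i+1} − x_{i+1}·y_i), indices taken mod 7.
Σ = (35) + (41) + (50) + (-5) + (106) + (2) + (33) = 262
Area = |Σ|/2 = 131.

131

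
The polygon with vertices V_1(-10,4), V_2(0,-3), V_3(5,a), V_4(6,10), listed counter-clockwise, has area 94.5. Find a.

5

The doubled signed area Σ (x_i y_{i+1} − x_{i+1} y_i) is linear in a.
With a=0 it equals 219; the coefficient of a is -6 (from the two edges through V_3).
So -6·a + 219 = 2·94.5 = 189 ⇒ a = 5.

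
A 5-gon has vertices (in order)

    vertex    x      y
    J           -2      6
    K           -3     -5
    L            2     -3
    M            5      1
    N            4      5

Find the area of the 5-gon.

J→K: (-2)(-5) − (-3)(6) = 28
K→L: (-3)(-3) − (2)(-5) = 19
L→M: (2)(1) − (5)(-3) = 17
M→N: (5)(5) − (4)(1) = 21
N→J: (4)(6) − (-2)(5) = 34
Σ = 119
Area = |Σ|/2 = 59.5.

59.5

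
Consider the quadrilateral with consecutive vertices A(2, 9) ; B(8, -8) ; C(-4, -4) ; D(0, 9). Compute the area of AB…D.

103

Σ = (-88) + (-64) + (-36) + (-18) = -206
Area = |Σ|/2 = 103.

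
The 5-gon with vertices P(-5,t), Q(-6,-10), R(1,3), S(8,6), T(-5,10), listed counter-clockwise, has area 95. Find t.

6

The doubled signed area Σ (x_i y_{i+1} − x_{i+1} y_i) is linear in t.
With t=0 it equals 184; the coefficient of t is 1 (from the two edges through P).
So 1·t + 184 = 2·95 = 190 ⇒ t = 6.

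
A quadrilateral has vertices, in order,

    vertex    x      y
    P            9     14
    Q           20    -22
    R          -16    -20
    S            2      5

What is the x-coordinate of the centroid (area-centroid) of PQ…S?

Apply the shoelace (surveyor's) formula. First the cross-terms c_i = x_i·y_{i+1} − x_{i+1}·y_i:
  -478, -752, -40, -17  ⇒  2A = -1287, A = -643.5.
Then Σ (x_i + x_{i+1})·c_i = -16497, so x̄ = -16497 / (6·(-643.5)) = 47/11.

47/11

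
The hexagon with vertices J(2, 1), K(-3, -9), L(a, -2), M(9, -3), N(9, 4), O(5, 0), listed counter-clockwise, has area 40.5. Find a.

4

The doubled signed area Σ (x_i y_{i+1} − x_{i+1} y_i) is linear in a.
With a=0 it equals 57; the coefficient of a is 6 (from the two edges through L).
So 6·a + 57 = 2·40.5 = 81 ⇒ a = 4.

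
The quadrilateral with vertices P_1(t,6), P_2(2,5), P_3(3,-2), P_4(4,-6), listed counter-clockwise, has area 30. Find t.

Write out the shoelace sum; only the two edges meeting at P_1 involve t:
2·Area = [(4·6 − t·(-6)) + (t·5 − 2·6)] + -29
       = 11·t + -17 = 60
⇒ t = 7.

7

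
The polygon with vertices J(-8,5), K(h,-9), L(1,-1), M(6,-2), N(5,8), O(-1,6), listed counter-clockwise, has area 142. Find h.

-10

Write out the shoelace sum; only the two edges meeting at K involve h:
2·Area = [((-8)·(-9) − h·5) + (h·(-1) − 1·(-9))] + 143
       = -6·h + 224 = 284
⇒ h = -10.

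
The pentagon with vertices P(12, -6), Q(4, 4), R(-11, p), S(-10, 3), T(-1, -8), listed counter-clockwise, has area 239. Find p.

15

Write out the shoelace sum; only the two edges meeting at R involve p:
2·Area = [(4·p − (-11)·4) + ((-11)·3 − (-10)·p)] + 257
       = 14·p + 268 = 478
⇒ p = 15.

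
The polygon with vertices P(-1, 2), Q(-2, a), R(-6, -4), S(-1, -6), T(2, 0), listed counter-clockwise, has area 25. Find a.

-2

The doubled signed area Σ (x_i y_{i+1} − x_{i+1} y_i) is linear in a.
With a=0 it equals 60; the coefficient of a is 5 (from the two edges through Q).
So 5·a + 60 = 2·25 = 50 ⇒ a = -2.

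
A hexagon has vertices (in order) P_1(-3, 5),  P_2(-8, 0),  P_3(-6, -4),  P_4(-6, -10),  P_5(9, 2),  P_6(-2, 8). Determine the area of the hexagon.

138

P_1→P_2: (-3)(0) − (-8)(5) = 40
P_2→P_3: (-8)(-4) − (-6)(0) = 32
P_3→P_4: (-6)(-10) − (-6)(-4) = 36
P_4→P_5: (-6)(2) − (9)(-10) = 78
P_5→P_6: (9)(8) − (-2)(2) = 76
P_6→P_1: (-2)(5) − (-3)(8) = 14
Σ = 276
Area = |Σ|/2 = 138.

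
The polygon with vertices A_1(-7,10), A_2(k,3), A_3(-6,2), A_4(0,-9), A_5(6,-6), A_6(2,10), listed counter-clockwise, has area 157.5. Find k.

-6

The doubled signed area Σ (x_i y_{i+1} − x_{i+1} y_i) is linear in k.
With k=0 it equals 267; the coefficient of k is -8 (from the two edges through A_2).
So -8·k + 267 = 2·157.5 = 315 ⇒ k = -6.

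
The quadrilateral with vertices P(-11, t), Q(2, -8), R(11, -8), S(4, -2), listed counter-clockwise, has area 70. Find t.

-4

Write out the shoelace sum; only the two edges meeting at P involve t:
2·Area = [(4·t − (-11)·(-2)) + ((-11)·(-8) − 2·t)] + 82
       = 2·t + 148 = 140
⇒ t = -4.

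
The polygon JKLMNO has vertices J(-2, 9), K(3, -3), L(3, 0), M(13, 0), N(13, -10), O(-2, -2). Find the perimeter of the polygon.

64

|JK| = √((5)² + (-12)²) = √169 = 13
|KL| = √((0)² + (3)²) = √9 = 3
|LM| = √((10)² + (0)²) = √100 = 10
|MN| = √((0)² + (-10)²) = √100 = 10
|NO| = √((-15)² + (8)²) = √289 = 17
|OJ| = √((0)² + (11)²) = √121 = 11
Perimeter = 13 + 3 + 10 + 10 + 17 + 11 = 64.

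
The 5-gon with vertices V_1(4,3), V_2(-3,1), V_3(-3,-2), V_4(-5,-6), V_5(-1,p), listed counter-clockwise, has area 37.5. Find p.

-6

Write out the shoelace sum; only the two edges meeting at V_5 involve p:
2·Area = [((-5)·p − (-1)·(-6)) + ((-1)·3 − 4·p)] + 30
       = -9·p + 21 = 75
⇒ p = -6.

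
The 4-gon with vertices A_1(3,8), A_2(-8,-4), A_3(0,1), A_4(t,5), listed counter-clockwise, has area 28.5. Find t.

The doubled signed area Σ (x_i y_{i+1} − x_{i+1} y_i) is linear in t.
With t=0 it equals 29; the coefficient of t is 7 (from the two edges through A_4).
So 7·t + 29 = 2·28.5 = 57 ⇒ t = 4.

4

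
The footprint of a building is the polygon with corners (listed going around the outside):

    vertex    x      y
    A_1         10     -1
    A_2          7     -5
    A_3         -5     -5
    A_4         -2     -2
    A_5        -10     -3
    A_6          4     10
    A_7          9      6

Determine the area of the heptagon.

Σ = (-43) + (-60) + (0) + (-14) + (-88) + (-66) + (-69) = -340
Area = |Σ|/2 = 170.

170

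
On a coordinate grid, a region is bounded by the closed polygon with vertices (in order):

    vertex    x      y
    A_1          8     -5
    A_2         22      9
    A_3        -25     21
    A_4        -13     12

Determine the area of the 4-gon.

Cross-terms: 182, 687, -27, -31  ⇒  Σ = 811
Area = |Σ|/2 = 405.5.

405.5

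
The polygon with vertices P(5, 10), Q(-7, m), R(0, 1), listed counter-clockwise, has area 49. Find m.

Write out the shoelace sum; only the two edges meeting at Q involve m:
2·Area = [(5·m − (-7)·10) + ((-7)·1 − 0·m)] + -5
       = 5·m + 58 = 98
⇒ m = 8.

8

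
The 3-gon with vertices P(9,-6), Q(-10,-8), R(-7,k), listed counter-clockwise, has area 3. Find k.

The doubled signed area Σ (x_i y_{i+1} − x_{i+1} y_i) is linear in k.
With k=0 it equals -146; the coefficient of k is -19 (from the two edges through R).
So -19·k + -146 = 2·3 = 6 ⇒ k = -8.

-8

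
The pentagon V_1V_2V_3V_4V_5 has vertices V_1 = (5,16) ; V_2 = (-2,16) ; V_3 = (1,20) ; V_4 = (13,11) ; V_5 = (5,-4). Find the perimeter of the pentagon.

64

|V_1V_2| = √((-7)² + (0)²) = √49 = 7
|V_2V_3| = √((3)² + (4)²) = √25 = 5
|V_3V_4| = √((12)² + (-9)²) = √225 = 15
|V_4V_5| = √((-8)² + (-15)²) = √289 = 17
|V_5V_1| = √((0)² + (20)²) = √400 = 20
Perimeter = 7 + 5 + 15 + 17 + 20 = 64.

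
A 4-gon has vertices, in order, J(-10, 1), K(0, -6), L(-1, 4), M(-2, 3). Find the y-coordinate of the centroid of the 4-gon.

-47/87

Apply the shoelace (surveyor's) formula. First the cross-terms c_i = x_i·y_{i+1} − x_{i+1}·y_i:
  60, -6, 5, 28  ⇒  2A = 87, A = 43.5.
Then Σ (y_i + y_{i+1})·c_i = -141, so ȳ = -141 / (6·43.5) = -47/87.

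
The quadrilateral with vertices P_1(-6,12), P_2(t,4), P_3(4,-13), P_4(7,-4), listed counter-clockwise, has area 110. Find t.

-5

The doubled signed area Σ (x_i y_{i+1} − x_{i+1} y_i) is linear in t.
With t=0 it equals 95; the coefficient of t is -25 (from the two edges through P_2).
So -25·t + 95 = 2·110 = 220 ⇒ t = -5.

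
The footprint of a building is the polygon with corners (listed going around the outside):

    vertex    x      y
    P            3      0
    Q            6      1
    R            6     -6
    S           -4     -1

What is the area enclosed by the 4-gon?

33

Apply Gauss's area formula: 2A = Σ (x_i·y_{i+1} − x_{i+1}·y_i), indices taken mod 4.
Σ = (3) + (-42) + (-30) + (3) = -66
Area = |Σ|/2 = 33.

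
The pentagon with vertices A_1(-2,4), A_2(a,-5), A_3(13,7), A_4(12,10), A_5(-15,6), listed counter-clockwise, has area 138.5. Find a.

The doubled signed area Σ (x_i y_{i+1} − x_{i+1} y_i) is linear in a.
With a=0 it equals 295; the coefficient of a is 3 (from the two edges through A_2).
So 3·a + 295 = 2·138.5 = 277 ⇒ a = -6.

-6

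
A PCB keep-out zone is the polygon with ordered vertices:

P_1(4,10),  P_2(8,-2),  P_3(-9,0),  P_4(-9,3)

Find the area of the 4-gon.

Apply the shoelace (surveyor's) formula: 2A = Σ (x_i·y_{i+1} − x_{i+1}·y_i), indices taken mod 4.
Cross-terms: -88, -18, -27, -102  ⇒  Σ = -235
Area = |Σ|/2 = 117.5.

117.5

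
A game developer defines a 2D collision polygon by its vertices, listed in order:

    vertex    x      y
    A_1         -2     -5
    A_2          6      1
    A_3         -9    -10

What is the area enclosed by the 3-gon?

1

Cross-terms: 28, -51, 25  ⇒  Σ = 2
Area = |Σ|/2 = 1.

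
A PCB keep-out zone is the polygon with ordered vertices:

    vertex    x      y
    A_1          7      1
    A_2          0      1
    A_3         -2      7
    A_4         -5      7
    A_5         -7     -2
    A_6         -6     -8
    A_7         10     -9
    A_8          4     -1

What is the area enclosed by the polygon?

Σ = (7) + (2) + (21) + (59) + (44) + (134) + (26) + (11) = 304
Area = |Σ|/2 = 152.

152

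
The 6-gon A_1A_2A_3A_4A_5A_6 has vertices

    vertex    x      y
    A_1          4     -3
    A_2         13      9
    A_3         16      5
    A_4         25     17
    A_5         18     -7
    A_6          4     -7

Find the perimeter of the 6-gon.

78

|A_1A_2| = √((9)² + (12)²) = √225 = 15
|A_2A_3| = √((3)² + (-4)²) = √25 = 5
|A_3A_4| = √((9)² + (12)²) = √225 = 15
|A_4A_5| = √((-7)² + (-24)²) = √625 = 25
|A_5A_6| = √((-14)² + (0)²) = √196 = 14
|A_6A_1| = √((0)² + (4)²) = √16 = 4
Perimeter = 15 + 5 + 15 + 25 + 14 + 4 = 78.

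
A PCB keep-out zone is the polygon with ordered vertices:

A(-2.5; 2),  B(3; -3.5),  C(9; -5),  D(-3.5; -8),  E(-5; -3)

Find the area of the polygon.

58.625

A→B: (-2.5)(-3.5) − (3)(2) = 2.75
B→C: (3)(-5) − (9)(-3.5) = 16.5
C→D: (9)(-8) − (-3.5)(-5) = -89.5
D→E: (-3.5)(-3) − (-5)(-8) = -29.5
E→A: (-5)(2) − (-2.5)(-3) = -17.5
Σ = -117.25
Area = |Σ|/2 = 58.625.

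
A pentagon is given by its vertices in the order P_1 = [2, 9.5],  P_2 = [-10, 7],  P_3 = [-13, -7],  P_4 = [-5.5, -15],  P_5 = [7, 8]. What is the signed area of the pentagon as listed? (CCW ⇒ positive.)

P_1→P_2: (2)(7) − (-10)(9.5) = 109
P_2→P_3: (-10)(-7) − (-13)(7) = 161
P_3→P_4: (-13)(-15) − (-5.5)(-7) = 156.5
P_4→P_5: (-5.5)(8) − (7)(-15) = 61
P_5→P_1: (7)(9.5) − (2)(8) = 50.5
Σ = 538
Signed area = Σ/2 = 269 (positive ⇒ counter-clockwise traversal).

269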